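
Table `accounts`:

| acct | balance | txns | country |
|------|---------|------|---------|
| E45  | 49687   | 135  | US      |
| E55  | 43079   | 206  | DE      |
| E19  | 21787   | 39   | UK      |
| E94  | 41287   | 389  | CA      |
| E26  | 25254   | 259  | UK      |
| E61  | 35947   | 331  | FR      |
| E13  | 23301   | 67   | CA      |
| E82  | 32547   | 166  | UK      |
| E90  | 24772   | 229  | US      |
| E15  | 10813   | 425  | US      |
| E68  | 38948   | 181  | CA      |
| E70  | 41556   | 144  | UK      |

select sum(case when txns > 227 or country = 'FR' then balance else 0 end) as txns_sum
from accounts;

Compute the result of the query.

acct=E45: ✗
acct=E55: ✗
acct=E19: ✗
acct=E94: ✓ → 41287
acct=E26: ✓ → 25254
acct=E61: ✓ → 35947
acct=E13: ✗
acct=E82: ✗
acct=E90: ✓ → 24772
acct=E15: ✓ → 10813
acct=E68: ✗
acct=E70: ✗
txns_sum = 41287 + 25254 + 35947 + 24772 + 10813 = 138073

138073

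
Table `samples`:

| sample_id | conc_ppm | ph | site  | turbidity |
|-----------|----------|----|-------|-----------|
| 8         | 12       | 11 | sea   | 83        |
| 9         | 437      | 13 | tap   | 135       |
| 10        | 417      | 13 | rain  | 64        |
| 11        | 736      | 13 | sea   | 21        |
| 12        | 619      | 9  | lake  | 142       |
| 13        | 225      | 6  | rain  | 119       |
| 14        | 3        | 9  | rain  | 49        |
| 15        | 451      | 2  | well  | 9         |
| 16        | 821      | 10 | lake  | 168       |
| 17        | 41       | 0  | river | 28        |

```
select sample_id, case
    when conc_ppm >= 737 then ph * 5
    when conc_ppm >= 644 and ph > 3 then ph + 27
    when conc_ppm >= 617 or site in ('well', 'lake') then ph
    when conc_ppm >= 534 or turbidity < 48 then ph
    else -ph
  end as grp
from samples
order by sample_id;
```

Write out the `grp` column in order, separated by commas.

-11, -13, -13, 40, 9, -6, -9, 2, 50, 0

sample_id=8: ELSE → -11
sample_id=9: ELSE → -13
sample_id=10: ELSE → -13
sample_id=11: conc_ppm >= 644 and ph > 3 → 40
sample_id=12: conc_ppm >= 617 or site in ('well', 'lake') → 9
sample_id=13: ELSE → -6
sample_id=14: ELSE → -9
sample_id=15: conc_ppm >= 617 or site in ('well', 'lake') → 2
sample_id=16: conc_ppm >= 737 → 50
sample_id=17: conc_ppm >= 534 or turbidity < 48 → 0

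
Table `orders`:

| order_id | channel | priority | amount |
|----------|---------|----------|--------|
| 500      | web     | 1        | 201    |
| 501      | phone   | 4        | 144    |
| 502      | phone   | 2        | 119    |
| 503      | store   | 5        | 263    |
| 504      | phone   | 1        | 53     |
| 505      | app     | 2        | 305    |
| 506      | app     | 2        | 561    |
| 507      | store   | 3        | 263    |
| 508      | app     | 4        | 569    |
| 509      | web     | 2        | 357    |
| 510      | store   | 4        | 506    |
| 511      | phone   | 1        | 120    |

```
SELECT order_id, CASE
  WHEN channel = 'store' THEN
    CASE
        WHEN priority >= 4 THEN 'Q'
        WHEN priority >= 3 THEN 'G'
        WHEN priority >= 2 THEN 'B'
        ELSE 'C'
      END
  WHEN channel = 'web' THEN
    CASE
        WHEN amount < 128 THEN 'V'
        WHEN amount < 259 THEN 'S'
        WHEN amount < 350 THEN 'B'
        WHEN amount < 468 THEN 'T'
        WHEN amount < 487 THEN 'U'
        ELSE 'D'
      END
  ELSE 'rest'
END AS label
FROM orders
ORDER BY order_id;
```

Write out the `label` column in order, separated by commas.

order_id=500: channel='web' → inner[amount < 259] → S
order_id=501: channel='phone' → outer ELSE → rest
order_id=502: channel='phone' → outer ELSE → rest
order_id=503: channel='store' → inner[priority >= 4] → Q
order_id=504: channel='phone' → outer ELSE → rest
order_id=505: channel='app' → outer ELSE → rest
order_id=506: channel='app' → outer ELSE → rest
order_id=507: channel='store' → inner[priority >= 3] → G
order_id=508: channel='app' → outer ELSE → rest
order_id=509: channel='web' → inner[amount < 468] → T
order_id=510: channel='store' → inner[priority >= 4] → Q
order_id=511: channel='phone' → outer ELSE → rest

S, rest, rest, Q, rest, rest, rest, G, rest, T, Q, rest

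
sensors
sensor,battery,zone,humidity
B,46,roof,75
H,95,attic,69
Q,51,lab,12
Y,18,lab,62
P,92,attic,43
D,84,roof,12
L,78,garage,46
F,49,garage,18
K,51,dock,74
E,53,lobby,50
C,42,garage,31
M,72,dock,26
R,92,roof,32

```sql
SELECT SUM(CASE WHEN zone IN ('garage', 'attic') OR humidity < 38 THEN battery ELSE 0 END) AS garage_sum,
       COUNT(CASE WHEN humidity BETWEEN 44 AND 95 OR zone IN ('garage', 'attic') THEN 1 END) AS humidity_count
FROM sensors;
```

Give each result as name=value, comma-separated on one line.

[garage_sum: zone IN ('garage', 'attic') OR humidity < 38]
sensor=B: ✗
sensor=H: ✓ → 95
sensor=Q: ✓ → 51
sensor=Y: ✗
sensor=P: ✓ → 92
sensor=D: ✓ → 84
sensor=L: ✓ → 78
sensor=F: ✓ → 49
sensor=K: ✗
sensor=E: ✗
sensor=C: ✓ → 42
sensor=M: ✓ → 72
sensor=R: ✓ → 92
garage_sum = 95 + 51 + 92 + 84 + 78 + 49 + 42 + 72 + 92 = 655
—
[humidity_count: humidity BETWEEN 44 AND 95 OR zone IN ('garage', 'attic')]
sensor=B: ✓ → 1
sensor=H: ✓ → 1
sensor=Q: ✗
sensor=Y: ✓ → 1
sensor=P: ✓ → 1
sensor=D: ✗
sensor=L: ✓ → 1
sensor=F: ✓ → 1
sensor=K: ✓ → 1
sensor=E: ✓ → 1
sensor=C: ✓ → 1
sensor=M: ✗
sensor=R: ✗
humidity_count = COUNT(1, 1, 1, 1, 1, 1, 1, 1, 1) = 9

garage_sum=655, humidity_count=9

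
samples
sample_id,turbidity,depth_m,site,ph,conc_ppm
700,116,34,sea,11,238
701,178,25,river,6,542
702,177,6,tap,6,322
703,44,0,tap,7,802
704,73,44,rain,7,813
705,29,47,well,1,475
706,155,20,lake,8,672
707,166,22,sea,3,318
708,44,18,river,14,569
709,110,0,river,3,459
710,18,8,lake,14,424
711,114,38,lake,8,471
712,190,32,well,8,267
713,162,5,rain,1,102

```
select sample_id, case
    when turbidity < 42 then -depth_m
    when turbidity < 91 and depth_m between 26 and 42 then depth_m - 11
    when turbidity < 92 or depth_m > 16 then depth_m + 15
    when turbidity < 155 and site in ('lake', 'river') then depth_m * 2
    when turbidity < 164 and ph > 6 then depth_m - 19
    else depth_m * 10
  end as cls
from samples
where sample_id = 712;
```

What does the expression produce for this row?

47

sample_id = 712: turbidity=190, depth_m=32, site=well, ph=8, conc_ppm=267.
turbidity < 42 → false
turbidity < 91 and depth_m between 26 and 42 → false
turbidity < 92 or depth_m > 16 → true → 47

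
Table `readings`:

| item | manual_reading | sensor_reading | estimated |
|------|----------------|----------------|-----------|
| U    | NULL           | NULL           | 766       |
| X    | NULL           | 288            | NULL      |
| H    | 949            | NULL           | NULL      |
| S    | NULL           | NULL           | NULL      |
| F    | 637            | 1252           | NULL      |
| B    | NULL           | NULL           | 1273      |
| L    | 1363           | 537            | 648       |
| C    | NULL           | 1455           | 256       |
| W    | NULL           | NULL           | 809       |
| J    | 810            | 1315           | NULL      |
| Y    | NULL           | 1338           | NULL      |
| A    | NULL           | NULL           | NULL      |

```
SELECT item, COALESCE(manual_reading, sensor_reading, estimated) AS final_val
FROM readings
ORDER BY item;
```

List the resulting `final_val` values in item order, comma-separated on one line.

NULL, 1273, 1455, 637, 949, 810, 1363, NULL, 766, 809, 288, 1338

item=A: manual_reading=NULL, sensor_reading=NULL, estimated=NULL (all NULL) → NULL
item=B: manual_reading=NULL, sensor_reading=NULL, estimated=1273 → 1273
item=C: manual_reading=NULL, sensor_reading=1455 → 1455
item=F: manual_reading=637 → 637
item=H: manual_reading=949 → 949
item=J: manual_reading=810 → 810
item=L: manual_reading=1363 → 1363
item=S: manual_reading=NULL, sensor_reading=NULL, estimated=NULL (all NULL) → NULL
item=U: manual_reading=NULL, sensor_reading=NULL, estimated=766 → 766
item=W: manual_reading=NULL, sensor_reading=NULL, estimated=809 → 809
item=X: manual_reading=NULL, sensor_reading=288 → 288
item=Y: manual_reading=NULL, sensor_reading=1338 → 1338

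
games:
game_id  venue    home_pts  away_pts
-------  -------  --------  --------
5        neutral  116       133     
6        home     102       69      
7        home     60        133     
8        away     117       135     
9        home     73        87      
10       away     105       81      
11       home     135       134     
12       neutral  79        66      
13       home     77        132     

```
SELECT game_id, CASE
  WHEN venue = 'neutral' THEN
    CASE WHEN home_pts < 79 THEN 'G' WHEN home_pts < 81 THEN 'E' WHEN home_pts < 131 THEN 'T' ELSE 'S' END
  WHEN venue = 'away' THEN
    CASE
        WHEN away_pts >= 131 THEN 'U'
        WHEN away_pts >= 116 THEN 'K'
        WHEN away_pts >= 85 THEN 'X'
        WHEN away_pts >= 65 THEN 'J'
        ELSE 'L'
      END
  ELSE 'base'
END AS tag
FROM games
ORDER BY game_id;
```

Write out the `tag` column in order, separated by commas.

game_id=5: venue='neutral' → inner[home_pts < 131] → T
game_id=6: venue='home' → outer ELSE → base
game_id=7: venue='home' → outer ELSE → base
game_id=8: venue='away' → inner[away_pts >= 131] → U
game_id=9: venue='home' → outer ELSE → base
game_id=10: venue='away' → inner[away_pts >= 65] → J
game_id=11: venue='home' → outer ELSE → base
game_id=12: venue='neutral' → inner[home_pts < 81] → E
game_id=13: venue='home' → outer ELSE → base

T, base, base, U, base, J, base, E, base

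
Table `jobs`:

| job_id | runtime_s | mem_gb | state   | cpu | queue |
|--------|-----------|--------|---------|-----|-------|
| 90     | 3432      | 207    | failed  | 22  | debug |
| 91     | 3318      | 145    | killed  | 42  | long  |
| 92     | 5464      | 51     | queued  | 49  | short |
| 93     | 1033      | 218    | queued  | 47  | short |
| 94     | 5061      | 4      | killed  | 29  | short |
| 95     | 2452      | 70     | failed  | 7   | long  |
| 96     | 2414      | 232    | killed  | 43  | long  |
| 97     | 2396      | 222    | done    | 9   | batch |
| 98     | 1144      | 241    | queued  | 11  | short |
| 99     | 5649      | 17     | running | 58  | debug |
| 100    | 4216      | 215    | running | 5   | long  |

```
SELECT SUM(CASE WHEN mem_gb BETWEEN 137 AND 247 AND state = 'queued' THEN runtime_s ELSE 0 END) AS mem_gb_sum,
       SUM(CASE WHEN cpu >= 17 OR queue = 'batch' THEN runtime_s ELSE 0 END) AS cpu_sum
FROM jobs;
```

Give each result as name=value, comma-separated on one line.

mem_gb_sum=2177, cpu_sum=28767

[mem_gb_sum: mem_gb BETWEEN 137 AND 247 AND state = 'queued']
job_id=90: ✗
job_id=91: ✗
job_id=92: ✗
job_id=93: ✓ → 1033
job_id=94: ✗
job_id=95: ✗
job_id=96: ✗
job_id=97: ✗
job_id=98: ✓ → 1144
job_id=99: ✗
job_id=100: ✗
mem_gb_sum = 1033 + 1144 = 2177
—
[cpu_sum: cpu >= 17 OR queue = 'batch']
job_id=90: ✓ → 3432
job_id=91: ✓ → 3318
job_id=92: ✓ → 5464
job_id=93: ✓ → 1033
job_id=94: ✓ → 5061
job_id=95: ✗
job_id=96: ✓ → 2414
job_id=97: ✓ → 2396
job_id=98: ✗
job_id=99: ✓ → 5649
job_id=100: ✗
cpu_sum = 3432 + 3318 + 5464 + 1033 + 5061 + 2414 + 2396 + 5649 = 28767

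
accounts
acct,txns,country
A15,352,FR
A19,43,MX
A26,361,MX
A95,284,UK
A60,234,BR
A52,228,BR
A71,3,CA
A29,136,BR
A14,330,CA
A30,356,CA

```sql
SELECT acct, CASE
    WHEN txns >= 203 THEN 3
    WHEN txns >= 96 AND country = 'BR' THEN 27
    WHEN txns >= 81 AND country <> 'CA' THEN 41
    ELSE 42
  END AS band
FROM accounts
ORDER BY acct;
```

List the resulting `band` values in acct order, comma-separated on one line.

acct=A14: txns >= 203 → 3
acct=A15: txns >= 203 → 3
acct=A19: ELSE → 42
acct=A26: txns >= 203 → 3
acct=A29: txns >= 96 AND country = 'BR' → 27
acct=A30: txns >= 203 → 3
acct=A52: txns >= 203 → 3
acct=A60: txns >= 203 → 3
acct=A71: ELSE → 42
acct=A95: txns >= 203 → 3

3, 3, 42, 3, 27, 3, 3, 3, 42, 3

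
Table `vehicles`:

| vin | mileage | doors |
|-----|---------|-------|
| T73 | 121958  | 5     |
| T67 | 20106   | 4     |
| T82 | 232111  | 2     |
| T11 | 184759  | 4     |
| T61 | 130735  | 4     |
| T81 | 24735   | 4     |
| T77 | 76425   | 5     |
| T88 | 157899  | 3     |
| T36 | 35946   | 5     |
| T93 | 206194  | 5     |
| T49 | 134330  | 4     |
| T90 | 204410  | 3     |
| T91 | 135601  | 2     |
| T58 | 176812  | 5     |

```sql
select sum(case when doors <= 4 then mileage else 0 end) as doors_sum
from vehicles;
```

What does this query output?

vin=T73: ✗
vin=T67: ✓ → 20106
vin=T82: ✓ → 232111
vin=T11: ✓ → 184759
vin=T61: ✓ → 130735
vin=T81: ✓ → 24735
vin=T77: ✗
vin=T88: ✓ → 157899
vin=T36: ✗
vin=T93: ✗
vin=T49: ✓ → 134330
vin=T90: ✓ → 204410
vin=T91: ✓ → 135601
vin=T58: ✗
doors_sum = 20106 + 232111 + 184759 + 130735 + 24735 + 157899 + 134330 + 204410 + 135601 = 1224686

1224686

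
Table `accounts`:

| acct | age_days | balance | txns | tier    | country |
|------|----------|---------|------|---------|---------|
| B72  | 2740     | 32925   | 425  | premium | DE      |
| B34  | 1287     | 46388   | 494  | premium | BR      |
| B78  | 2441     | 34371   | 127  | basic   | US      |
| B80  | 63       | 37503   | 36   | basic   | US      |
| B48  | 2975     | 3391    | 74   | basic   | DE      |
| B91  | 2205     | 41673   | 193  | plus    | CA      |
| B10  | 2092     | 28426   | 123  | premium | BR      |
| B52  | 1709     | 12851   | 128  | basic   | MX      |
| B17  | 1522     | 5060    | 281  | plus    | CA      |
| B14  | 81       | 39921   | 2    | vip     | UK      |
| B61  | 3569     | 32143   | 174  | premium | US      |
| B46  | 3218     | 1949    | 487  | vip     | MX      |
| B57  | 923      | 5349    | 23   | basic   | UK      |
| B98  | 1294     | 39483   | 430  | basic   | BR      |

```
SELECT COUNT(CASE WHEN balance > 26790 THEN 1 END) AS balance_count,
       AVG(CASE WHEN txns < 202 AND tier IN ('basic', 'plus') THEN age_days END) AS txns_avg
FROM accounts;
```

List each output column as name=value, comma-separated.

[balance_count: balance > 26790]
acct=B72: ✓ → 1
acct=B34: ✓ → 1
acct=B78: ✓ → 1
acct=B80: ✓ → 1
acct=B48: ✗
acct=B91: ✓ → 1
acct=B10: ✓ → 1
acct=B52: ✗
acct=B17: ✗
acct=B14: ✓ → 1
acct=B61: ✓ → 1
acct=B46: ✗
acct=B57: ✗
acct=B98: ✓ → 1
balance_count = COUNT(1, 1, 1, 1, 1, 1, 1, 1, 1) = 9
—
[txns_avg: txns < 202 AND tier IN ('basic', 'plus')]
acct=B72: ✗
acct=B34: ✗
acct=B78: ✓ → 2441
acct=B80: ✓ → 63
acct=B48: ✓ → 2975
acct=B91: ✓ → 2205
acct=B10: ✗
acct=B52: ✓ → 1709
acct=B17: ✗
acct=B14: ✗
acct=B61: ✗
acct=B46: ✗
acct=B57: ✓ → 923
acct=B98: ✗
txns_avg = (2441 + 63 + 2975 + 2205 + 1709 + 923) / 6 = 1719.3333333333

balance_count=9, txns_avg=1719.3333333333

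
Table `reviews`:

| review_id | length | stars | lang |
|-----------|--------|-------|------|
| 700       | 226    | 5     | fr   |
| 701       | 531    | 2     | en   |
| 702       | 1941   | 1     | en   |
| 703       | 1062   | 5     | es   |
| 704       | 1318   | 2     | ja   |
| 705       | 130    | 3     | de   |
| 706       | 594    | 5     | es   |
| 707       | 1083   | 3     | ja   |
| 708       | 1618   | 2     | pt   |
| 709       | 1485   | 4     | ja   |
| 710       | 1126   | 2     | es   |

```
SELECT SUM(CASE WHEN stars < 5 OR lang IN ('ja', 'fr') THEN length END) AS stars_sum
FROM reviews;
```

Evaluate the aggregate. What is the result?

9458

review_id=700: ✓ → 226
review_id=701: ✓ → 531
review_id=702: ✓ → 1941
review_id=703: ✗
review_id=704: ✓ → 1318
review_id=705: ✓ → 130
review_id=706: ✗
review_id=707: ✓ → 1083
review_id=708: ✓ → 1618
review_id=709: ✓ → 1485
review_id=710: ✓ → 1126
stars_sum = 226 + 531 + 1941 + 1318 + 130 + 1083 + 1618 + 1485 + 1126 = 9458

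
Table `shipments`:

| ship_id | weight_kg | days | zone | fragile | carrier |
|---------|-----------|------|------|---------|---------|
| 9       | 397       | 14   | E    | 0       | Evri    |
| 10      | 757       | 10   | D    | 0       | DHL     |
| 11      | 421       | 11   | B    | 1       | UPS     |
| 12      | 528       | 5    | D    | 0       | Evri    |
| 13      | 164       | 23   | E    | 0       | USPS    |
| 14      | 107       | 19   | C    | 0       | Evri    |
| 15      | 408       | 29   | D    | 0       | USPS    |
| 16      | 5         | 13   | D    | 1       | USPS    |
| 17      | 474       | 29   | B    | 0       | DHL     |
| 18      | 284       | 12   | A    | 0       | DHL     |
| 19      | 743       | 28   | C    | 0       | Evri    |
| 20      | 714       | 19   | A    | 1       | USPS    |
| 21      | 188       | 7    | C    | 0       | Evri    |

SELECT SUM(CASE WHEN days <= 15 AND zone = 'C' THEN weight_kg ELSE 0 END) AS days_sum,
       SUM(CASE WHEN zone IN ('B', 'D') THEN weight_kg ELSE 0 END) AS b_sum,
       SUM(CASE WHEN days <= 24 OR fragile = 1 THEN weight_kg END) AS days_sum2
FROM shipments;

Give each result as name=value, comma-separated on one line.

days_sum=188, b_sum=2593, days_sum2=3565

[days_sum: days <= 15 AND zone = 'C']
ship_id=9: ✗
ship_id=10: ✗
ship_id=11: ✗
ship_id=12: ✗
ship_id=13: ✗
ship_id=14: ✗
ship_id=15: ✗
ship_id=16: ✗
ship_id=17: ✗
ship_id=18: ✗
ship_id=19: ✗
ship_id=20: ✗
ship_id=21: ✓ → 188
days_sum = 188
—
[b_sum: zone IN ('B', 'D')]
ship_id=9: ✗
ship_id=10: ✓ → 757
ship_id=11: ✓ → 421
ship_id=12: ✓ → 528
ship_id=13: ✗
ship_id=14: ✗
ship_id=15: ✓ → 408
ship_id=16: ✓ → 5
ship_id=17: ✓ → 474
ship_id=18: ✗
ship_id=19: ✗
ship_id=20: ✗
ship_id=21: ✗
b_sum = 757 + 421 + 528 + 408 + 5 + 474 = 2593
—
[days_sum2: days <= 24 OR fragile = 1]
ship_id=9: ✓ → 397
ship_id=10: ✓ → 757
ship_id=11: ✓ → 421
ship_id=12: ✓ → 528
ship_id=13: ✓ → 164
ship_id=14: ✓ → 107
ship_id=15: ✗
ship_id=16: ✓ → 5
ship_id=17: ✗
ship_id=18: ✓ → 284
ship_id=19: ✗
ship_id=20: ✓ → 714
ship_id=21: ✓ → 188
days_sum2 = 397 + 757 + 421 + 528 + 164 + 107 + 5 + 284 + 714 + 188 = 3565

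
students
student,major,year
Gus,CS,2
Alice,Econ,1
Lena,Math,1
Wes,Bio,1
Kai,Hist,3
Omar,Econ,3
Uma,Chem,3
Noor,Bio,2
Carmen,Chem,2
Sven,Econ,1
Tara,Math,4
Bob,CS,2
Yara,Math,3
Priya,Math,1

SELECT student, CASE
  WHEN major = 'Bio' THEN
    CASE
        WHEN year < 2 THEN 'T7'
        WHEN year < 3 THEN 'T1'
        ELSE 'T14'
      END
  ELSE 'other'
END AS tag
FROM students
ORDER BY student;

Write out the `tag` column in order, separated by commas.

other, other, other, other, other, other, T1, other, other, other, other, other, T7, other

student=Alice: major='Econ' → outer ELSE → other
student=Bob: major='CS' → outer ELSE → other
student=Carmen: major='Chem' → outer ELSE → other
student=Gus: major='CS' → outer ELSE → other
student=Kai: major='Hist' → outer ELSE → other
student=Lena: major='Math' → outer ELSE → other
student=Noor: major='Bio' → inner[year < 3] → T1
student=Omar: major='Econ' → outer ELSE → other
student=Priya: major='Math' → outer ELSE → other
student=Sven: major='Econ' → outer ELSE → other
student=Tara: major='Math' → outer ELSE → other
student=Uma: major='Chem' → outer ELSE → other
student=Wes: major='Bio' → inner[year < 2] → T7
student=Yara: major='Math' → outer ELSE → other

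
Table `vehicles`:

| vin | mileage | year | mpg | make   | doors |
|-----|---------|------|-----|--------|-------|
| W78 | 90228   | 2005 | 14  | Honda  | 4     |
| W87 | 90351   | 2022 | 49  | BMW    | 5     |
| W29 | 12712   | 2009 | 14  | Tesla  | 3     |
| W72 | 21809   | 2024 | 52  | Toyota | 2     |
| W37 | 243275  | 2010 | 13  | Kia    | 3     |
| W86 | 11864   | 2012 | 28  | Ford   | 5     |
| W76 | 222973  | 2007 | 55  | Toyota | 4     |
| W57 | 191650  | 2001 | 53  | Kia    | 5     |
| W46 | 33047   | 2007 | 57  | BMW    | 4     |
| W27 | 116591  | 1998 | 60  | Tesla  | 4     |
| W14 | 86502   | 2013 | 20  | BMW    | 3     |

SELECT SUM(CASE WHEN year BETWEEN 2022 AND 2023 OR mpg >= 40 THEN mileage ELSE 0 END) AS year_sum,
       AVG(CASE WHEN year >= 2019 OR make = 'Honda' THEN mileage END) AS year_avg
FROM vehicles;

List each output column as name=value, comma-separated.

[year_sum: year BETWEEN 2022 AND 2023 OR mpg >= 40]
vin=W78: ✗
vin=W87: ✓ → 90351
vin=W29: ✗
vin=W72: ✓ → 21809
vin=W37: ✗
vin=W86: ✗
vin=W76: ✓ → 222973
vin=W57: ✓ → 191650
vin=W46: ✓ → 33047
vin=W27: ✓ → 116591
vin=W14: ✗
year_sum = 90351 + 21809 + 222973 + 191650 + 33047 + 116591 = 676421
—
[year_avg: year >= 2019 OR make = 'Honda']
vin=W78: ✓ → 90228
vin=W87: ✓ → 90351
vin=W29: ✗
vin=W72: ✓ → 21809
vin=W37: ✗
vin=W86: ✗
vin=W76: ✗
vin=W57: ✗
vin=W46: ✗
vin=W27: ✗
vin=W14: ✗
year_avg = (90228 + 90351 + 21809) / 3 = 67462.6666666667

year_sum=676421, year_avg=67462.6666666667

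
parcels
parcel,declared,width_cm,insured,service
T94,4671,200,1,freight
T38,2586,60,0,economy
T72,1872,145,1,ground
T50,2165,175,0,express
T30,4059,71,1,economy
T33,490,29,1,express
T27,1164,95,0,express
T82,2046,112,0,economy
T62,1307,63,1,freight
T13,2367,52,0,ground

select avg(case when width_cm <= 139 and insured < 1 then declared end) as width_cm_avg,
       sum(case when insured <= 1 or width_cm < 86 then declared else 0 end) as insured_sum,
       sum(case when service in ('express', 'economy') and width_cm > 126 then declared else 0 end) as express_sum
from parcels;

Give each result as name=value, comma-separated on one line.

[width_cm_avg: width_cm <= 139 and insured < 1]
parcel=T94: ✗
parcel=T38: ✓ → 2586
parcel=T72: ✗
parcel=T50: ✗
parcel=T30: ✗
parcel=T33: ✗
parcel=T27: ✓ → 1164
parcel=T82: ✓ → 2046
parcel=T62: ✗
parcel=T13: ✓ → 2367
width_cm_avg = (2586 + 1164 + 2046 + 2367) / 4 = 2040.75
—
[insured_sum: insured <= 1 or width_cm < 86]
parcel=T94: ✓ → 4671
parcel=T38: ✓ → 2586
parcel=T72: ✓ → 1872
parcel=T50: ✓ → 2165
parcel=T30: ✓ → 4059
parcel=T33: ✓ → 490
parcel=T27: ✓ → 1164
parcel=T82: ✓ → 2046
parcel=T62: ✓ → 1307
parcel=T13: ✓ → 2367
insured_sum = 4671 + 2586 + 1872 + 2165 + 4059 + 490 + 1164 + 2046 + 1307 + 2367 = 22727
—
[express_sum: service in ('express', 'economy') and width_cm > 126]
parcel=T94: ✗
parcel=T38: ✗
parcel=T72: ✗
parcel=T50: ✓ → 2165
parcel=T30: ✗
parcel=T33: ✗
parcel=T27: ✗
parcel=T82: ✗
parcel=T62: ✗
parcel=T13: ✗
express_sum = 2165

width_cm_avg=2040.75, insured_sum=22727, express_sum=2165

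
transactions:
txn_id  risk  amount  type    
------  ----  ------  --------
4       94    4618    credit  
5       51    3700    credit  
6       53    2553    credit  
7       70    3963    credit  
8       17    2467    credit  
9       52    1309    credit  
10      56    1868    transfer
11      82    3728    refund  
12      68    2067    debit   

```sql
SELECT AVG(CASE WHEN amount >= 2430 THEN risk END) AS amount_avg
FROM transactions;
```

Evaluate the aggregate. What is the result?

61.1666666667

txn_id=4: ✓ → 94
txn_id=5: ✓ → 51
txn_id=6: ✓ → 53
txn_id=7: ✓ → 70
txn_id=8: ✓ → 17
txn_id=9: ✗
txn_id=10: ✗
txn_id=11: ✓ → 82
txn_id=12: ✗
amount_avg = (94 + 51 + 53 + 70 + 17 + 82) / 6 = 61.1666666667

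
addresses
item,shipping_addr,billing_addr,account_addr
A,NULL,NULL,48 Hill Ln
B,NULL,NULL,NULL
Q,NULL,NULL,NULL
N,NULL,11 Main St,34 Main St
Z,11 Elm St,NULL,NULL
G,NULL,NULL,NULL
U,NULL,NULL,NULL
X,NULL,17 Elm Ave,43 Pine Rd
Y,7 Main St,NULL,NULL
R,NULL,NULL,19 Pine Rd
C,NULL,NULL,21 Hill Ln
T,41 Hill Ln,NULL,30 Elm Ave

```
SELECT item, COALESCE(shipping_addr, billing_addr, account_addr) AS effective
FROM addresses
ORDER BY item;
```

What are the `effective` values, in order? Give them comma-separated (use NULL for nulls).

item=A: shipping_addr=NULL, billing_addr=NULL, account_addr=48 Hill Ln → 48 Hill Ln
item=B: shipping_addr=NULL, billing_addr=NULL, account_addr=NULL (all NULL) → NULL
item=C: shipping_addr=NULL, billing_addr=NULL, account_addr=21 Hill Ln → 21 Hill Ln
item=G: shipping_addr=NULL, billing_addr=NULL, account_addr=NULL (all NULL) → NULL
item=N: shipping_addr=NULL, billing_addr=11 Main St → 11 Main St
item=Q: shipping_addr=NULL, billing_addr=NULL, account_addr=NULL (all NULL) → NULL
item=R: shipping_addr=NULL, billing_addr=NULL, account_addr=19 Pine Rd → 19 Pine Rd
item=T: shipping_addr=41 Hill Ln → 41 Hill Ln
item=U: shipping_addr=NULL, billing_addr=NULL, account_addr=NULL (all NULL) → NULL
item=X: shipping_addr=NULL, billing_addr=17 Elm Ave → 17 Elm Ave
item=Y: shipping_addr=7 Main St → 7 Main St
item=Z: shipping_addr=11 Elm St → 11 Elm St

48 Hill Ln, NULL, 21 Hill Ln, NULL, 11 Main St, NULL, 19 Pine Rd, 41 Hill Ln, NULL, 17 Elm Ave, 7 Main St, 11 Elm St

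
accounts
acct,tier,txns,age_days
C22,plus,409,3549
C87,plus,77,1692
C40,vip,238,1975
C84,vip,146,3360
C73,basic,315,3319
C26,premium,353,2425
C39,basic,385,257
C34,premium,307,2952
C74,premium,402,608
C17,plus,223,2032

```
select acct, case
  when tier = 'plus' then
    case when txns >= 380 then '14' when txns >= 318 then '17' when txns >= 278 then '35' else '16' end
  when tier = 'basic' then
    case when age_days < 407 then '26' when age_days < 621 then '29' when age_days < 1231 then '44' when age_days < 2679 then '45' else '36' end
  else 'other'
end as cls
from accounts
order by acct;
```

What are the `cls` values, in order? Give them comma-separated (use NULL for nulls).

acct=C17: tier='plus' → inner[ELSE] → 16
acct=C22: tier='plus' → inner[txns >= 380] → 14
acct=C26: tier='premium' → outer ELSE → other
acct=C34: tier='premium' → outer ELSE → other
acct=C39: tier='basic' → inner[age_days < 407] → 26
acct=C40: tier='vip' → outer ELSE → other
acct=C73: tier='basic' → inner[ELSE] → 36
acct=C74: tier='premium' → outer ELSE → other
acct=C84: tier='vip' → outer ELSE → other
acct=C87: tier='plus' → inner[ELSE] → 16

16, 14, other, other, 26, other, 36, other, other, 16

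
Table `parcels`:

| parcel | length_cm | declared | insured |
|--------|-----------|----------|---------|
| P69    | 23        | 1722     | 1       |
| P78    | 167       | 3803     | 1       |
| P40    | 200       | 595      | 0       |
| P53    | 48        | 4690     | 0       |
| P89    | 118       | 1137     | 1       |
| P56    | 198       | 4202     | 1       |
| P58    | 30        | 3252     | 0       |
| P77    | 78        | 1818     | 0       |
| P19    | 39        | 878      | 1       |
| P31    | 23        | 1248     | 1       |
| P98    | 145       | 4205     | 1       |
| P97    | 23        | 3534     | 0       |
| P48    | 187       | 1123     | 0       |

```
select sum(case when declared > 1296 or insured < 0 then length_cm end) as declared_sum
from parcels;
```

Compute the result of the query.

parcel=P69: ✓ → 23
parcel=P78: ✓ → 167
parcel=P40: ✗
parcel=P53: ✓ → 48
parcel=P89: ✗
parcel=P56: ✓ → 198
parcel=P58: ✓ → 30
parcel=P77: ✓ → 78
parcel=P19: ✗
parcel=P31: ✗
parcel=P98: ✓ → 145
parcel=P97: ✓ → 23
parcel=P48: ✗
declared_sum = 23 + 167 + 48 + 198 + 30 + 78 + 145 + 23 = 712

712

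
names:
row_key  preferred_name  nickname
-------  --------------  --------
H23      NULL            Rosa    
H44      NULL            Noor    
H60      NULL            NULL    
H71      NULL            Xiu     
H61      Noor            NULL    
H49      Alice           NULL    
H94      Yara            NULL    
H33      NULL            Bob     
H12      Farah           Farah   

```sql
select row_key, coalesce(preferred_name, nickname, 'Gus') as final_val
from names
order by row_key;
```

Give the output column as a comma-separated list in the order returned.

row_key=H12: preferred_name=Farah → Farah
row_key=H23: preferred_name=NULL, nickname=Rosa → Rosa
row_key=H33: preferred_name=NULL, nickname=Bob → Bob
row_key=H44: preferred_name=NULL, nickname=Noor → Noor
row_key=H49: preferred_name=Alice → Alice
row_key=H60: preferred_name=NULL, nickname=NULL, → literal Gus → Gus
row_key=H61: preferred_name=Noor → Noor
row_key=H71: preferred_name=NULL, nickname=Xiu → Xiu
row_key=H94: preferred_name=Yara → Yara

Farah, Rosa, Bob, Noor, Alice, Gus, Noor, Xiu, Yara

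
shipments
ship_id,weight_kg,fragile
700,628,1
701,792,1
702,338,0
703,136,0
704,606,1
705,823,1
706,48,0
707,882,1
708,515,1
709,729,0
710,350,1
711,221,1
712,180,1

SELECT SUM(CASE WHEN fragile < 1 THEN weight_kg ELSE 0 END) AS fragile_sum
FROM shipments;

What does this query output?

1251

ship_id=700: ✗
ship_id=701: ✗
ship_id=702: ✓ → 338
ship_id=703: ✓ → 136
ship_id=704: ✗
ship_id=705: ✗
ship_id=706: ✓ → 48
ship_id=707: ✗
ship_id=708: ✗
ship_id=709: ✓ → 729
ship_id=710: ✗
ship_id=711: ✗
ship_id=712: ✗
fragile_sum = 338 + 136 + 48 + 729 = 1251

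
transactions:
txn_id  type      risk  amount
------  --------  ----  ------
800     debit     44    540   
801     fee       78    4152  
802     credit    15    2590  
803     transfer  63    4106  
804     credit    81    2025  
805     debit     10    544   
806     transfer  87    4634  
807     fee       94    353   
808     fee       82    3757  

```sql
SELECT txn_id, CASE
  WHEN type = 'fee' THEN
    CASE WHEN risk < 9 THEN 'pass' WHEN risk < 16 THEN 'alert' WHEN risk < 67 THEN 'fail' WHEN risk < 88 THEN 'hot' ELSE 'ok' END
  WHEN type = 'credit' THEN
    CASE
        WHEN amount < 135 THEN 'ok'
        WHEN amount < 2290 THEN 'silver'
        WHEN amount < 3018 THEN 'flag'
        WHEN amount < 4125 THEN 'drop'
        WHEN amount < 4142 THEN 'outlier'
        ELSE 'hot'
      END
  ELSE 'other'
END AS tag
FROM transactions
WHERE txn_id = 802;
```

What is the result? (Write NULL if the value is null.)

flag

txn_id = 802: type=credit, risk=15, amount=2590.
type='credit' → inner[amount < 3018] → flag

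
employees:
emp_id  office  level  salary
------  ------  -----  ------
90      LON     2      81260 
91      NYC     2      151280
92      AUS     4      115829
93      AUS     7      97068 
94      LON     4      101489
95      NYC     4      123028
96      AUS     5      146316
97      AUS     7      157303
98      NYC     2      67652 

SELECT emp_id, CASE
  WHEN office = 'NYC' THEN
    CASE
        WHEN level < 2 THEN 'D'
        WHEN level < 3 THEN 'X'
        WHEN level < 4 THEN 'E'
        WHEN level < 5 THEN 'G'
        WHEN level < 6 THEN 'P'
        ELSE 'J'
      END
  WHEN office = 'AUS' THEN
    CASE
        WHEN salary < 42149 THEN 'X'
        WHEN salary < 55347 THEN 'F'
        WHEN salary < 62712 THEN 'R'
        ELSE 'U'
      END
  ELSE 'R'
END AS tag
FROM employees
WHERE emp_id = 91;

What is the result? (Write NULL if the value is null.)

emp_id = 91: office=NYC, level=2, salary=151280.
office='NYC' → inner[level < 3] → X

X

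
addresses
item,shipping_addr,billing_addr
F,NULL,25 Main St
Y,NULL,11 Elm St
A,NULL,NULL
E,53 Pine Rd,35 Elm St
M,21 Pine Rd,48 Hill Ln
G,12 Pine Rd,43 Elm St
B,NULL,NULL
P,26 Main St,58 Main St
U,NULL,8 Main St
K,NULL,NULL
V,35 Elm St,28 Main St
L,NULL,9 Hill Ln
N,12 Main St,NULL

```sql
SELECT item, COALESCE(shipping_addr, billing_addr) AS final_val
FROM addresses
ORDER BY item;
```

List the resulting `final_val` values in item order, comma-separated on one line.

NULL, NULL, 53 Pine Rd, 25 Main St, 12 Pine Rd, NULL, 9 Hill Ln, 21 Pine Rd, 12 Main St, 26 Main St, 8 Main St, 35 Elm St, 11 Elm St

item=A: shipping_addr=NULL, billing_addr=NULL (all NULL) → NULL
item=B: shipping_addr=NULL, billing_addr=NULL (all NULL) → NULL
item=E: shipping_addr=53 Pine Rd → 53 Pine Rd
item=F: shipping_addr=NULL, billing_addr=25 Main St → 25 Main St
item=G: shipping_addr=12 Pine Rd → 12 Pine Rd
item=K: shipping_addr=NULL, billing_addr=NULL (all NULL) → NULL
item=L: shipping_addr=NULL, billing_addr=9 Hill Ln → 9 Hill Ln
item=M: shipping_addr=21 Pine Rd → 21 Pine Rd
item=N: shipping_addr=12 Main St → 12 Main St
item=P: shipping_addr=26 Main St → 26 Main St
item=U: shipping_addr=NULL, billing_addr=8 Main St → 8 Main St
item=V: shipping_addr=35 Elm St → 35 Elm St
item=Y: shipping_addr=NULL, billing_addr=11 Elm St → 11 Elm St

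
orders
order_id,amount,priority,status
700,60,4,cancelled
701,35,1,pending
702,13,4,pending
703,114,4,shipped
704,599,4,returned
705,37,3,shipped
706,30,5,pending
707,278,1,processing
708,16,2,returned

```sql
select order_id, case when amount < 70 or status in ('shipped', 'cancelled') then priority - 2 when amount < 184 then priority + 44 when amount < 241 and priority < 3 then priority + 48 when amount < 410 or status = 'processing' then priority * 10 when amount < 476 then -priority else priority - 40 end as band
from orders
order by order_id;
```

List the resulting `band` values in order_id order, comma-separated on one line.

order_id=700: amount < 70 or status in ('shipped', 'cancelled') → 2
order_id=701: amount < 70 or status in ('shipped', 'cancelled') → -1
order_id=702: amount < 70 or status in ('shipped', 'cancelled') → 2
order_id=703: amount < 70 or status in ('shipped', 'cancelled') → 2
order_id=704: ELSE → -36
order_id=705: amount < 70 or status in ('shipped', 'cancelled') → 1
order_id=706: amount < 70 or status in ('shipped', 'cancelled') → 3
order_id=707: amount < 410 or status = 'processing' → 10
order_id=708: amount < 70 or status in ('shipped', 'cancelled') → 0

2, -1, 2, 2, -36, 1, 3, 10, 0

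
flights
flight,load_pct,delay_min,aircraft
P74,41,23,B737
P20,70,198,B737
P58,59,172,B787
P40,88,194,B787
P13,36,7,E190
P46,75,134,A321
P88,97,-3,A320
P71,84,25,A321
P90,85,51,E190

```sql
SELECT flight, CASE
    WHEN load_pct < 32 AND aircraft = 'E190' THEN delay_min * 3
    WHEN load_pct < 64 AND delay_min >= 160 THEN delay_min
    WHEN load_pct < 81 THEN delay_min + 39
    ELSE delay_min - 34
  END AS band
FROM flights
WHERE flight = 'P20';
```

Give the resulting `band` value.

237

flight = P20: load_pct=70, delay_min=198, aircraft=B737.
load_pct < 32 AND aircraft = 'E190' → false
load_pct < 64 AND delay_min >= 160 → false
load_pct < 81 → true → 237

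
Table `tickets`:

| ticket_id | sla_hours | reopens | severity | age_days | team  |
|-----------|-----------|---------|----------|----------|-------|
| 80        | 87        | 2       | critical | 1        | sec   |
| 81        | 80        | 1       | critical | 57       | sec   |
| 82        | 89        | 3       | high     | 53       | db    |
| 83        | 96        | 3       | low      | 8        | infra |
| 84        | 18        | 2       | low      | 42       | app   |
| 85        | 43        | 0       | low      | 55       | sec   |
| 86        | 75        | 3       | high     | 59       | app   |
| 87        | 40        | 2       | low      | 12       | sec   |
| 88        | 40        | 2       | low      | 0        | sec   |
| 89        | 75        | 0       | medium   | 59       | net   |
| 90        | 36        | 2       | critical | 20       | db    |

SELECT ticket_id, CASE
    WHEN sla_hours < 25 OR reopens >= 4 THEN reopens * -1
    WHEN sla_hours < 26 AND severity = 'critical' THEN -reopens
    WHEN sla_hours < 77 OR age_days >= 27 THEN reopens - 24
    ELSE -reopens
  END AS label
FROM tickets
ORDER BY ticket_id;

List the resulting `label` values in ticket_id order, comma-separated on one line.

ticket_id=80: ELSE → -2
ticket_id=81: sla_hours < 77 OR age_days >= 27 → -23
ticket_id=82: sla_hours < 77 OR age_days >= 27 → -21
ticket_id=83: ELSE → -3
ticket_id=84: sla_hours < 25 OR reopens >= 4 → -2
ticket_id=85: sla_hours < 77 OR age_days >= 27 → -24
ticket_id=86: sla_hours < 77 OR age_days >= 27 → -21
ticket_id=87: sla_hours < 77 OR age_days >= 27 → -22
ticket_id=88: sla_hours < 77 OR age_days >= 27 → -22
ticket_id=89: sla_hours < 77 OR age_days >= 27 → -24
ticket_id=90: sla_hours < 77 OR age_days >= 27 → -22

-2, -23, -21, -3, -2, -24, -21, -22, -22, -24, -22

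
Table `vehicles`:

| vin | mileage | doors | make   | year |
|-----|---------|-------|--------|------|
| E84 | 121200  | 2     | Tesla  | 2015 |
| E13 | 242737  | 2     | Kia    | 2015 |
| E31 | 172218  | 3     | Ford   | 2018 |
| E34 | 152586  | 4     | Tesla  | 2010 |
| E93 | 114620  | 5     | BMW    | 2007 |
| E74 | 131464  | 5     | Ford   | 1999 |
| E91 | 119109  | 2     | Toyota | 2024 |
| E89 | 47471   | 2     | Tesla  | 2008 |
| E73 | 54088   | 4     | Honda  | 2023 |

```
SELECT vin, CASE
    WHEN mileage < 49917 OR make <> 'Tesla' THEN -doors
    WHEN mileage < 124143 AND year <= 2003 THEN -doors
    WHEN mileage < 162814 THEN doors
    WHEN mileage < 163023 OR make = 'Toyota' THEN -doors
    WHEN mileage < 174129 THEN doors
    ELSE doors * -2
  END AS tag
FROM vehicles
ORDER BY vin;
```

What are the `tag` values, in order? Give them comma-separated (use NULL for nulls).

vin=E13: mileage < 49917 OR make <> 'Tesla' → -2
vin=E31: mileage < 49917 OR make <> 'Tesla' → -3
vin=E34: mileage < 162814 → 4
vin=E73: mileage < 49917 OR make <> 'Tesla' → -4
vin=E74: mileage < 49917 OR make <> 'Tesla' → -5
vin=E84: mileage < 162814 → 2
vin=E89: mileage < 49917 OR make <> 'Tesla' → -2
vin=E91: mileage < 49917 OR make <> 'Tesla' → -2
vin=E93: mileage < 49917 OR make <> 'Tesla' → -5

-2, -3, 4, -4, -5, 2, -2, -2, -5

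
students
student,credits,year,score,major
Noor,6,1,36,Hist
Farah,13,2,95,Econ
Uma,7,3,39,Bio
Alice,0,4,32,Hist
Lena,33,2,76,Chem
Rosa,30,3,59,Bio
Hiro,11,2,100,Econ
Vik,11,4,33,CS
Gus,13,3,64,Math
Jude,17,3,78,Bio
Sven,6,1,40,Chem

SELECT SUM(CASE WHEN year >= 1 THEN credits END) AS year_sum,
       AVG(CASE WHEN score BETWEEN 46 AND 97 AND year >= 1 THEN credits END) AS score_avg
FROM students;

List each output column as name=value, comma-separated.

[year_sum: year >= 1]
student=Noor: ✓ → 6
student=Farah: ✓ → 13
student=Uma: ✓ → 7
student=Alice: ✓ → 0
student=Lena: ✓ → 33
student=Rosa: ✓ → 30
student=Hiro: ✓ → 11
student=Vik: ✓ → 11
student=Gus: ✓ → 13
student=Jude: ✓ → 17
student=Sven: ✓ → 6
year_sum = 6 + 13 + 7 + 33 + 30 + 11 + 11 + 13 + 17 + 6 = 147
—
[score_avg: score BETWEEN 46 AND 97 AND year >= 1]
student=Noor: ✗
student=Farah: ✓ → 13
student=Uma: ✗
student=Alice: ✗
student=Lena: ✓ → 33
student=Rosa: ✓ → 30
student=Hiro: ✗
student=Vik: ✗
student=Gus: ✓ → 13
student=Jude: ✓ → 17
student=Sven: ✗
score_avg = (13 + 33 + 30 + 13 + 17) / 5 = 21.2

year_sum=147, score_avg=21.2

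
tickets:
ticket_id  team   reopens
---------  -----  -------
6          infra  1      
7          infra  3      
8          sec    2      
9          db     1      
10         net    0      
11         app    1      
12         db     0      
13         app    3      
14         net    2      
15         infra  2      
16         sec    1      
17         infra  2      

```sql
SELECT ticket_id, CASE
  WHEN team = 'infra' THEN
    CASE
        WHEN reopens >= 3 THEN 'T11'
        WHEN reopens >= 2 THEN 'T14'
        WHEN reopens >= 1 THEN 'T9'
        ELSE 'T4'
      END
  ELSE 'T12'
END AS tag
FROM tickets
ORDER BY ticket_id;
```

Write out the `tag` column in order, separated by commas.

T9, T11, T12, T12, T12, T12, T12, T12, T12, T14, T12, T14

ticket_id=6: team='infra' → inner[reopens >= 1] → T9
ticket_id=7: team='infra' → inner[reopens >= 3] → T11
ticket_id=8: team='sec' → outer ELSE → T12
ticket_id=9: team='db' → outer ELSE → T12
ticket_id=10: team='net' → outer ELSE → T12
ticket_id=11: team='app' → outer ELSE → T12
ticket_id=12: team='db' → outer ELSE → T12
ticket_id=13: team='app' → outer ELSE → T12
ticket_id=14: team='net' → outer ELSE → T12
ticket_id=15: team='infra' → inner[reopens >= 2] → T14
ticket_id=16: team='sec' → outer ELSE → T12
ticket_id=17: team='infra' → inner[reopens >= 2] → T14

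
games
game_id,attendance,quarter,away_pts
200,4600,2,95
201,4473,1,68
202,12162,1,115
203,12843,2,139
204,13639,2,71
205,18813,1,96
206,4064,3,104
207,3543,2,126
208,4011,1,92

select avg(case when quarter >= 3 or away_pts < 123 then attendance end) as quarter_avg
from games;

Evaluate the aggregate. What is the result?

8823.1428571429

game_id=200: ✓ → 4600
game_id=201: ✓ → 4473
game_id=202: ✓ → 12162
game_id=203: ✗
game_id=204: ✓ → 13639
game_id=205: ✓ → 18813
game_id=206: ✓ → 4064
game_id=207: ✗
game_id=208: ✓ → 4011
quarter_avg = (4600 + 4473 + 12162 + 13639 + 18813 + 4064 + 4011) / 7 = 8823.1428571429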